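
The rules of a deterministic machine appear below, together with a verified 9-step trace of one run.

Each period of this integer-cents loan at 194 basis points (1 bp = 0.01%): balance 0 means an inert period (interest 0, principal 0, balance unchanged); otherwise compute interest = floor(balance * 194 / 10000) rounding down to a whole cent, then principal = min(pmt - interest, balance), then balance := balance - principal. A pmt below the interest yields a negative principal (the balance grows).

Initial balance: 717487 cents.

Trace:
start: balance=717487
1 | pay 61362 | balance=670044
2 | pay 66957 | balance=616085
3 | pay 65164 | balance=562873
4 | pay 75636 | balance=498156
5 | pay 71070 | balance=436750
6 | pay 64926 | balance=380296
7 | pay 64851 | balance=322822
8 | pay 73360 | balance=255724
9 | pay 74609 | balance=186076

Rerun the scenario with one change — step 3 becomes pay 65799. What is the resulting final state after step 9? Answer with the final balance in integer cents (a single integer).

(re-executing from step 3 with the substitution; state before step 3: balance=616085)
3 | pay 65799 | balance=562238
4 | pay 75636 | balance=497509
5 | pay 71070 | balance=436090
6 | pay 64926 | balance=379624
7 | pay 64851 | balance=322137
8 | pay 73360 | balance=255026
9 | pay 74609 | balance=185364

185364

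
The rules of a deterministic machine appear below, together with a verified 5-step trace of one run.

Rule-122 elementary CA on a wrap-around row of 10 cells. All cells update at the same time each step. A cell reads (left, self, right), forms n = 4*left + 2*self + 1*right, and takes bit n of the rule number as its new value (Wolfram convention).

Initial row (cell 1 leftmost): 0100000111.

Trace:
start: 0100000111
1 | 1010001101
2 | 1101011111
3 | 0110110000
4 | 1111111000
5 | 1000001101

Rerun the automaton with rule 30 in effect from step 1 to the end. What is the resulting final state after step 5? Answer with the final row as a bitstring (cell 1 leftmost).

(re-executing steps 1..5 under rule 30; state before step 1: 0100000111)
1 | 0110001100
2 | 1101011010
3 | 1001010010
4 | 1111011110
5 | 1000010000

1000010000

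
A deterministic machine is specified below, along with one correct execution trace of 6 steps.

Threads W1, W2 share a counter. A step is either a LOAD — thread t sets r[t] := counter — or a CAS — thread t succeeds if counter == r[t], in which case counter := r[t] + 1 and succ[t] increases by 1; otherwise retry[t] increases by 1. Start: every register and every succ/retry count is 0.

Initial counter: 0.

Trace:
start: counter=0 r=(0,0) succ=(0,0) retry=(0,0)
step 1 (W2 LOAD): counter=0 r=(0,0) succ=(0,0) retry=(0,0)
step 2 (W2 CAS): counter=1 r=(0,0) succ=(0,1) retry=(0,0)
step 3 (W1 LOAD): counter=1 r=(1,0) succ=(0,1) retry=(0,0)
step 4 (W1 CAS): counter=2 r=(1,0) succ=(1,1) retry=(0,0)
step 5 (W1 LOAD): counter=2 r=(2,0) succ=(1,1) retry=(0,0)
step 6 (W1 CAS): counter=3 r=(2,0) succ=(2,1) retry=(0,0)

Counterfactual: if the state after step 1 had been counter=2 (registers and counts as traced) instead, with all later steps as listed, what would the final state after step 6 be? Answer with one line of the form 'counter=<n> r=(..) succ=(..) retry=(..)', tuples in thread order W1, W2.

counter=4 r=(3,0) succ=(2,0) retry=(0,1)

state after step 1 := counter=2 r=(0,0) succ=(0,0) retry=(0,0)
step 2 (W2 CAS): counter=2 r=(0,0) succ=(0,0) retry=(0,1)
step 3 (W1 LOAD): counter=2 r=(2,0) succ=(0,0) retry=(0,1)
step 4 (W1 CAS): counter=3 r=(2,0) succ=(1,0) retry=(0,1)
step 5 (W1 LOAD): counter=3 r=(3,0) succ=(1,0) retry=(0,1)
step 6 (W1 CAS): counter=4 r=(3,0) succ=(2,0) retry=(0,1)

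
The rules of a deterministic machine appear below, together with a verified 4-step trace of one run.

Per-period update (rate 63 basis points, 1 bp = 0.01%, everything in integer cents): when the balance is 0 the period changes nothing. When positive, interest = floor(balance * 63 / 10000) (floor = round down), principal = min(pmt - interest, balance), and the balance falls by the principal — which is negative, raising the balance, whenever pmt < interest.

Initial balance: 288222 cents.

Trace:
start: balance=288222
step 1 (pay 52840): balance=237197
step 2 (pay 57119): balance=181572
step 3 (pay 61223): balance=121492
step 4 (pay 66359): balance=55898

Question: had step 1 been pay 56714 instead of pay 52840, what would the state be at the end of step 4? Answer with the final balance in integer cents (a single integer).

(re-executing from step 1 with the substitution; state before step 1: balance=288222)
step 1 (pay 56714): balance=233323
step 2 (pay 57119): balance=177673
step 3 (pay 61223): balance=117569
step 4 (pay 66359): balance=51950

51950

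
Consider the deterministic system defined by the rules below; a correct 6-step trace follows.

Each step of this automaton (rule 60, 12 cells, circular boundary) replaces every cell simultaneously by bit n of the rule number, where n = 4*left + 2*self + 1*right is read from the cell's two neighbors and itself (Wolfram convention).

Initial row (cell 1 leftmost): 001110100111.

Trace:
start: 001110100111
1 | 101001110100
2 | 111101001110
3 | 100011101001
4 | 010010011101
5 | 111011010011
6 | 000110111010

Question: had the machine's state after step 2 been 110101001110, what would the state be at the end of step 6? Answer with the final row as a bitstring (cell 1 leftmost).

state after step 2 := 110101001110
3 | 101111101001
4 | 011000011101
5 | 110100010011
6 | 001110011010

001110011010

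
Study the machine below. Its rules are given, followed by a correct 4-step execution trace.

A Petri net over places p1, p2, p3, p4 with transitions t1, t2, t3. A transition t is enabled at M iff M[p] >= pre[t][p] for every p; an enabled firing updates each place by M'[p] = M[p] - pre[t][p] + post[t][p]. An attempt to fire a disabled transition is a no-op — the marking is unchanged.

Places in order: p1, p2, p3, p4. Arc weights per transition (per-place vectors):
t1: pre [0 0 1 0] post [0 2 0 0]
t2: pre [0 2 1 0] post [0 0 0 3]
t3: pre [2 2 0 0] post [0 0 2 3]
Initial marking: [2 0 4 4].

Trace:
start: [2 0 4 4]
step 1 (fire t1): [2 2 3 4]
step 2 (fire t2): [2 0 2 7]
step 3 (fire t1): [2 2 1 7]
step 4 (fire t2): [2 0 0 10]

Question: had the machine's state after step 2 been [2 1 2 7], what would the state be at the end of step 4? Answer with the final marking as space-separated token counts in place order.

2 1 0 10

state after step 2 := [2 1 2 7]
step 3 (fire t1): [2 3 1 7]
step 4 (fire t2): [2 1 0 10]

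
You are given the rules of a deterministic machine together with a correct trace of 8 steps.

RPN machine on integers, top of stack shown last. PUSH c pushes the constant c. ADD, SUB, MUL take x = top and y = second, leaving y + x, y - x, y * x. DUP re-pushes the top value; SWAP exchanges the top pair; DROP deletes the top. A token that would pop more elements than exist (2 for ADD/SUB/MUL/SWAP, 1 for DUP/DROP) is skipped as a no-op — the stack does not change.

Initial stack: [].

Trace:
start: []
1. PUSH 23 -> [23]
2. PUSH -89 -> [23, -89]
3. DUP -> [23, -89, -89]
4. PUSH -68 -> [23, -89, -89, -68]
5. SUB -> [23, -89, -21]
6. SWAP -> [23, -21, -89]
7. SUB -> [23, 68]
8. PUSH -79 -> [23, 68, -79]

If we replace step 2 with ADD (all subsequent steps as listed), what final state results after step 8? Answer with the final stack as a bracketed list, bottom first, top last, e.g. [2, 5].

[68, -79]

(re-executing from step 2 with the substitution; state before step 2: [23])
2. ADD -> [23]
3. DUP -> [23, 23]
4. PUSH -68 -> [23, 23, -68]
5. SUB -> [23, 91]
6. SWAP -> [91, 23]
7. SUB -> [68]
8. PUSH -79 -> [68, -79]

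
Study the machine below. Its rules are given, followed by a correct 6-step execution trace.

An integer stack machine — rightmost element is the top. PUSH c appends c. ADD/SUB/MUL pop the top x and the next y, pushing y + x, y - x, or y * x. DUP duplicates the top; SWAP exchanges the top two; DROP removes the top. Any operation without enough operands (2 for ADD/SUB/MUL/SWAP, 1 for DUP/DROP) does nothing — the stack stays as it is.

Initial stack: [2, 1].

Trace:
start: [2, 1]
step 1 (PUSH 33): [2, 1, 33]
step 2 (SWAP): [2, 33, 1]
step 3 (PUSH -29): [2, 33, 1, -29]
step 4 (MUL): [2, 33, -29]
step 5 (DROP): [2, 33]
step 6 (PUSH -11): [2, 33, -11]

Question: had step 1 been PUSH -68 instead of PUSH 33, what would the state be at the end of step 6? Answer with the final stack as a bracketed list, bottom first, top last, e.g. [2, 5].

[2, -68, -11]

(re-executing from step 1 with the substitution; state before step 1: [2, 1])
step 1 (PUSH -68): [2, 1, -68]
step 2 (SWAP): [2, -68, 1]
step 3 (PUSH -29): [2, -68, 1, -29]
step 4 (MUL): [2, -68, -29]
step 5 (DROP): [2, -68]
step 6 (PUSH -11): [2, -68, -11]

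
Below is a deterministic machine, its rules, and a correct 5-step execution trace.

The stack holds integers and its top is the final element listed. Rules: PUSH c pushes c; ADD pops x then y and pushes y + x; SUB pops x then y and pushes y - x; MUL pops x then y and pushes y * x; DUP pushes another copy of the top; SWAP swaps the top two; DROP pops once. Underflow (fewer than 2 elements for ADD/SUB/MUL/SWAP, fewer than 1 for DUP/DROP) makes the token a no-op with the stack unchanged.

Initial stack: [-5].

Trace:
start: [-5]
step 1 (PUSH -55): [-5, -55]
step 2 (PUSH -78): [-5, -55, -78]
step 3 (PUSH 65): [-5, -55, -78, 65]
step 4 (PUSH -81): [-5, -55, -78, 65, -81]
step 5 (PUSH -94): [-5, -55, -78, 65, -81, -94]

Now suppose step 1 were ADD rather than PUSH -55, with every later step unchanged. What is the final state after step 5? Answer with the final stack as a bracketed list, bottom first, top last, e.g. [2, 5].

(re-executing from step 1 with the substitution; state before step 1: [-5])
step 1 (ADD): [-5]
step 2 (PUSH -78): [-5, -78]
step 3 (PUSH 65): [-5, -78, 65]
step 4 (PUSH -81): [-5, -78, 65, -81]
step 5 (PUSH -94): [-5, -78, 65, -81, -94]

[-5, -78, 65, -81, -94]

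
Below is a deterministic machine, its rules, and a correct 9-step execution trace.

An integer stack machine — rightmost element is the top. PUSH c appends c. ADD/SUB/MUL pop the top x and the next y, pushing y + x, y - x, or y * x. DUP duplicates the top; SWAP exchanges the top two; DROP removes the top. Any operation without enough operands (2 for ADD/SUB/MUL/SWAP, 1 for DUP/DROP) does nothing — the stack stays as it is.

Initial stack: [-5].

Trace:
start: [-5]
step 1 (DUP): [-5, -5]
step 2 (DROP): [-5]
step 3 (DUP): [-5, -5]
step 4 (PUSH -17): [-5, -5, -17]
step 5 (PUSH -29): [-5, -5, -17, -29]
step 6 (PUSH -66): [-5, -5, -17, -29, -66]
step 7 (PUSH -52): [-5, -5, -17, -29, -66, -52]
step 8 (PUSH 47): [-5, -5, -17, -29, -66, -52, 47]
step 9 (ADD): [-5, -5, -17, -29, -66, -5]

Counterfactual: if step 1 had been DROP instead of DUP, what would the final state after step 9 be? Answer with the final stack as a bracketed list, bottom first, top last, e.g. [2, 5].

(re-executing from step 1 with the substitution; state before step 1: [-5])
step 1 (DROP): []
step 2 (DROP): []
step 3 (DUP): []
step 4 (PUSH -17): [-17]
step 5 (PUSH -29): [-17, -29]
step 6 (PUSH -66): [-17, -29, -66]
step 7 (PUSH -52): [-17, -29, -66, -52]
step 8 (PUSH 47): [-17, -29, -66, -52, 47]
step 9 (ADD): [-17, -29, -66, -5]

[-17, -29, -66, -5]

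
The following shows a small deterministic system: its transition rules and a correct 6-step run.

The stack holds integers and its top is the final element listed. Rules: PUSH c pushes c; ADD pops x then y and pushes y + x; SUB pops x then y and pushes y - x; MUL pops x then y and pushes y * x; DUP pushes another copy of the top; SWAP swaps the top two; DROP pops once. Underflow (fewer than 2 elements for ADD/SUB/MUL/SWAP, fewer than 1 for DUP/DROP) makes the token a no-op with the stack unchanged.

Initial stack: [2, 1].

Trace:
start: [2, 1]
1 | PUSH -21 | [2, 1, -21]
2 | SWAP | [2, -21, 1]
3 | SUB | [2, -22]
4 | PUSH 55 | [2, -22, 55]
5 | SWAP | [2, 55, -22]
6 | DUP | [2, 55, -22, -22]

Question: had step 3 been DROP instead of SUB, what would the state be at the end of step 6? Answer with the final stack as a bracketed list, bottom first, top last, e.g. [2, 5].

(re-executing from step 3 with the substitution; state before step 3: [2, -21, 1])
3 | DROP | [2, -21]
4 | PUSH 55 | [2, -21, 55]
5 | SWAP | [2, 55, -21]
6 | DUP | [2, 55, -21, -21]

[2, 55, -21, -21]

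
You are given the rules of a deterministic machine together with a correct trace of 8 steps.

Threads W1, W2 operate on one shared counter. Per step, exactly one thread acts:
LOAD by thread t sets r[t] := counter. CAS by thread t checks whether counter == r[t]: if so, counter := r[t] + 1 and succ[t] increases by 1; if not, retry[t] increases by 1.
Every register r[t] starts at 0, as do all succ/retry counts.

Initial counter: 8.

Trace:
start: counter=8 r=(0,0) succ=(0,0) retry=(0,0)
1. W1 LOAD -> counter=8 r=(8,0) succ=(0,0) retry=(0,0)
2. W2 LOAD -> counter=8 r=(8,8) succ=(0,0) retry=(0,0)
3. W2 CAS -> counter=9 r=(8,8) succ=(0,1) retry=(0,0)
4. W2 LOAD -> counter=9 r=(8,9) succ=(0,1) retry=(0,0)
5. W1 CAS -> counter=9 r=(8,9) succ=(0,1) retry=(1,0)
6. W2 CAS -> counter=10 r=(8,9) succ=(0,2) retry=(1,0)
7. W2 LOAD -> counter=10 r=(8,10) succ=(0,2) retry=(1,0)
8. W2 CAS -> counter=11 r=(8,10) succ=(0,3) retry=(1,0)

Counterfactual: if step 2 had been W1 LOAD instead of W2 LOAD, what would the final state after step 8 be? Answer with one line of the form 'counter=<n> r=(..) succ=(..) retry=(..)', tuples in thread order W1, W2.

counter=10 r=(8,9) succ=(1,1) retry=(0,2)

(re-executing from step 2 with the substitution; state before step 2: counter=8 r=(8,0) succ=(0,0) retry=(0,0))
2. W1 LOAD -> counter=8 r=(8,0) succ=(0,0) retry=(0,0)
3. W2 CAS -> counter=8 r=(8,0) succ=(0,0) retry=(0,1)
4. W2 LOAD -> counter=8 r=(8,8) succ=(0,0) retry=(0,1)
5. W1 CAS -> counter=9 r=(8,8) succ=(1,0) retry=(0,1)
6. W2 CAS -> counter=9 r=(8,8) succ=(1,0) retry=(0,2)
7. W2 LOAD -> counter=9 r=(8,9) succ=(1,0) retry=(0,2)
8. W2 CAS -> counter=10 r=(8,9) succ=(1,1) retry=(0,2)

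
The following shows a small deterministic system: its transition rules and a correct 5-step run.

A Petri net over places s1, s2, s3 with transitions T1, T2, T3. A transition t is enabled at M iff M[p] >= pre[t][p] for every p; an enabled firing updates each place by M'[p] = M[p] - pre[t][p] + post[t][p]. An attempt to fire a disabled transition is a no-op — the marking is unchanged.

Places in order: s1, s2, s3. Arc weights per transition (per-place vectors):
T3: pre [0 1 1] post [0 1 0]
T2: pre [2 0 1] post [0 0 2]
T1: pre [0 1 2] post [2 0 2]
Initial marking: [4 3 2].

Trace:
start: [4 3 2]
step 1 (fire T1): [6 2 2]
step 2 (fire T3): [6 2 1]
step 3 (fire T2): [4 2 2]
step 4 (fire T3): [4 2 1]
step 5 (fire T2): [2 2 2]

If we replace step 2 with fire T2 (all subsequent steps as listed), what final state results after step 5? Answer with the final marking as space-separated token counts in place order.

0 2 4

(re-executing from step 2 with the substitution; state before step 2: [6 2 2])
step 2 (fire T2): [4 2 3]
step 3 (fire T2): [2 2 4]
step 4 (fire T3): [2 2 3]
step 5 (fire T2): [0 2 4]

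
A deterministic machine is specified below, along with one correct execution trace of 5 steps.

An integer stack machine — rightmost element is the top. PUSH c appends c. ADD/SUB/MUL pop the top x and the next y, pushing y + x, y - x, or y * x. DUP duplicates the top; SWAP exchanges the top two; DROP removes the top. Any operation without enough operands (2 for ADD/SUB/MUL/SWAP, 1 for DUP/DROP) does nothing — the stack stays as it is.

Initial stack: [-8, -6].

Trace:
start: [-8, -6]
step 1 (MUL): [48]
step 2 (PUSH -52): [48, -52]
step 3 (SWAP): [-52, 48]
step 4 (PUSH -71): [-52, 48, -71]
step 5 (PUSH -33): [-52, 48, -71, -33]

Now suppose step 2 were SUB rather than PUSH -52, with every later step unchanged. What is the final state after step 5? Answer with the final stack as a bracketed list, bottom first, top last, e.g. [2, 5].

(re-executing from step 2 with the substitution; state before step 2: [48])
step 2 (SUB): [48]
step 3 (SWAP): [48]
step 4 (PUSH -71): [48, -71]
step 5 (PUSH -33): [48, -71, -33]

[48, -71, -33]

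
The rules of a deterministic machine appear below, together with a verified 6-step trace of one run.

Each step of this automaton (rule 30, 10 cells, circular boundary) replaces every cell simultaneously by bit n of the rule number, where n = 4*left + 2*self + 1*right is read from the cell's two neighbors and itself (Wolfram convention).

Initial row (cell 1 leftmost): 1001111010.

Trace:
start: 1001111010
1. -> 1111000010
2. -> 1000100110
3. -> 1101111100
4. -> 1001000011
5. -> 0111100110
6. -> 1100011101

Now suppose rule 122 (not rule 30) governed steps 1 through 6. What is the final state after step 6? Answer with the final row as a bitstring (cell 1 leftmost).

1110000001

(re-executing steps 1..6 under rule 122; state before step 1: 1001111010)
1. -> 0111001101
2. -> 1101111110
3. -> 1111000011
4. -> 0001100110
5. -> 0011111111
6. -> 1110000001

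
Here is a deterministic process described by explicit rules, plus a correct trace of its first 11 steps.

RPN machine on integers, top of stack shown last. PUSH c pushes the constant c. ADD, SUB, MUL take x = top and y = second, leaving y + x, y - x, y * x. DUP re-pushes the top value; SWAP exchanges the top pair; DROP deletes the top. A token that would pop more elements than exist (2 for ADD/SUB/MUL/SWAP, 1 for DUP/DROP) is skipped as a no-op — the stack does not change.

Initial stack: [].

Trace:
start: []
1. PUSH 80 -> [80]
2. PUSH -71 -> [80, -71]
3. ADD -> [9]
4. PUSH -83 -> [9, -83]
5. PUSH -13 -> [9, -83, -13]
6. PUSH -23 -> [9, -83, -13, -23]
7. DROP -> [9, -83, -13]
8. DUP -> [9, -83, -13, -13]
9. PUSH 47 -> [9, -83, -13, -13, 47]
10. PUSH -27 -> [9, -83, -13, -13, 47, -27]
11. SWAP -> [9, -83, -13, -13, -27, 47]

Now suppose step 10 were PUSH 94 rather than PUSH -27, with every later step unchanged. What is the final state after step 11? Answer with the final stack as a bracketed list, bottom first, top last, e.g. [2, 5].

(re-executing from step 10 with the substitution; state before step 10: [9, -83, -13, -13, 47])
10. PUSH 94 -> [9, -83, -13, -13, 47, 94]
11. SWAP -> [9, -83, -13, -13, 94, 47]

[9, -83, -13, -13, 94, 47]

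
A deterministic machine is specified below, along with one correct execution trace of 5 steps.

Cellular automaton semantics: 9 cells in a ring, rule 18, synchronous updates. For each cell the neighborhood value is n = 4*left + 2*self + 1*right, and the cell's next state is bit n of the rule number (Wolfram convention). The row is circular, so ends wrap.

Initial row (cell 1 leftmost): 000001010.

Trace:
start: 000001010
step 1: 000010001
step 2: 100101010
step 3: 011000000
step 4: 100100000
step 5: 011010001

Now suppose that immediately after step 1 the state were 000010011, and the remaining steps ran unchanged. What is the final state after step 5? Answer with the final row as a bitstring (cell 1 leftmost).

state after step 1 := 000010011
step 2: 100101100
step 3: 011000011
step 4: 000100100
step 5: 001011010

001011010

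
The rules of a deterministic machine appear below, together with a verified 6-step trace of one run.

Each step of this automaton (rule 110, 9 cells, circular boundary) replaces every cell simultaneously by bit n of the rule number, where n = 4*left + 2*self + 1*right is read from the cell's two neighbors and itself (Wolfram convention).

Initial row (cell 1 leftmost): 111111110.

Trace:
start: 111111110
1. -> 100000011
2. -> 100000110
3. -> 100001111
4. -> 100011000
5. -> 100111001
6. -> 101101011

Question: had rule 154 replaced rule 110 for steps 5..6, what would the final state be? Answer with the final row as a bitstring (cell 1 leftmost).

000100000

(re-executing steps 5..6 under rule 154; state before step 5: 100011000)
5. -> 010110101
6. -> 000100000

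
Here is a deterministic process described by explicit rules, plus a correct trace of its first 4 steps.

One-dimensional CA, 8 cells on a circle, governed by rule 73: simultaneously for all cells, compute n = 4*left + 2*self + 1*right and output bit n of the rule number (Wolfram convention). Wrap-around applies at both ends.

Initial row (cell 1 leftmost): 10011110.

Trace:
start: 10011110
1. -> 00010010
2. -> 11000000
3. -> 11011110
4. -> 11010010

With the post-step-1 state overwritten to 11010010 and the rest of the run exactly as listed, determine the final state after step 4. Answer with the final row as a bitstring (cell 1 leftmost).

state after step 1 := 11010010
2. -> 11000000
3. -> 11011110
4. -> 11010010

11010010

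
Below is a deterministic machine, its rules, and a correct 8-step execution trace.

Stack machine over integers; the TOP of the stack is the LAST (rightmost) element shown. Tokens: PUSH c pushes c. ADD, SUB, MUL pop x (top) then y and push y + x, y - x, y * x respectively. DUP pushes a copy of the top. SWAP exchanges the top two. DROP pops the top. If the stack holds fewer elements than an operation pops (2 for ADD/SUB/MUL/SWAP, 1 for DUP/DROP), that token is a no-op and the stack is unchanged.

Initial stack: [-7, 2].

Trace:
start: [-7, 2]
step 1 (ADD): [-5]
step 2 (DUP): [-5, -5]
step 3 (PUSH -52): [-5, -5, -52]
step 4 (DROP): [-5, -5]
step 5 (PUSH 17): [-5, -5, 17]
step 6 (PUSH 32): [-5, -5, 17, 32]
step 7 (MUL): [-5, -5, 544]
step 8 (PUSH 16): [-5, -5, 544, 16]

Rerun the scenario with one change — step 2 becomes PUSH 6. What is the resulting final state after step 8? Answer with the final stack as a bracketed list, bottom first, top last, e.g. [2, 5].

(re-executing from step 2 with the substitution; state before step 2: [-5])
step 2 (PUSH 6): [-5, 6]
step 3 (PUSH -52): [-5, 6, -52]
step 4 (DROP): [-5, 6]
step 5 (PUSH 17): [-5, 6, 17]
step 6 (PUSH 32): [-5, 6, 17, 32]
step 7 (MUL): [-5, 6, 544]
step 8 (PUSH 16): [-5, 6, 544, 16]

[-5, 6, 544, 16]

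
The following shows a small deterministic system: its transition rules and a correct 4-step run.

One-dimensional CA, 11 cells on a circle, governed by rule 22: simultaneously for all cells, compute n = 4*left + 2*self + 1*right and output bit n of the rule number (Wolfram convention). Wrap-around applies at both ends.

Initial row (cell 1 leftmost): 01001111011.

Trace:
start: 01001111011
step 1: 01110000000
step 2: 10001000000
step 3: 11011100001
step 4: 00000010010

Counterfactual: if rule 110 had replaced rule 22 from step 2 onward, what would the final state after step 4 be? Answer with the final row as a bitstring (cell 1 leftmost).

(re-executing steps 2..4 under rule 110; state before step 2: 01110000000)
step 2: 11010000000
step 3: 11110000001
step 4: 00010000011

00010000011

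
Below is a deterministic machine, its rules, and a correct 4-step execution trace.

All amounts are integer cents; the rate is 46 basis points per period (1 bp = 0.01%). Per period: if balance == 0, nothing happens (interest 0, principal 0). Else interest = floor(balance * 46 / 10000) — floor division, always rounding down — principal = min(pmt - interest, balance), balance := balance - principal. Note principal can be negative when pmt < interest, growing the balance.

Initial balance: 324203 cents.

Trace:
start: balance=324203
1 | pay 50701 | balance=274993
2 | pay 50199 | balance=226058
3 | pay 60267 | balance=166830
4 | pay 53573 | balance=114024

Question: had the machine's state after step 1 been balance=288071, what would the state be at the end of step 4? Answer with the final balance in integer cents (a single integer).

127285

state after step 1 := balance=288071
2 | pay 50199 | balance=239197
3 | pay 60267 | balance=180030
4 | pay 53573 | balance=127285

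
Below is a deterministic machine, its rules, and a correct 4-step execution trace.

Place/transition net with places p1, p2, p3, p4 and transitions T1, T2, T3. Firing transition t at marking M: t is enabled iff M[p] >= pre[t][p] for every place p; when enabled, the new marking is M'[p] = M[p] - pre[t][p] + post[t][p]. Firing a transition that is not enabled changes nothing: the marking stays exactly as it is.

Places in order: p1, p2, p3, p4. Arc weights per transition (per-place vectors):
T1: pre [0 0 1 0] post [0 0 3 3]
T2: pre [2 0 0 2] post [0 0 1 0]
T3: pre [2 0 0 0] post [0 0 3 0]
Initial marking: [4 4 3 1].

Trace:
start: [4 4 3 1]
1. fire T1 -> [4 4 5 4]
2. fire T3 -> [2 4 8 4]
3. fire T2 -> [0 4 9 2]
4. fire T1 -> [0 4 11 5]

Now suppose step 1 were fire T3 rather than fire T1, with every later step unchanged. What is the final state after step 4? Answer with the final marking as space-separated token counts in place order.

(re-executing from step 1 with the substitution; state before step 1: [4 4 3 1])
1. fire T3 -> [2 4 6 1]
2. fire T3 -> [0 4 9 1]
3. fire T2 -> [0 4 9 1]
4. fire T1 -> [0 4 11 4]

0 4 11 4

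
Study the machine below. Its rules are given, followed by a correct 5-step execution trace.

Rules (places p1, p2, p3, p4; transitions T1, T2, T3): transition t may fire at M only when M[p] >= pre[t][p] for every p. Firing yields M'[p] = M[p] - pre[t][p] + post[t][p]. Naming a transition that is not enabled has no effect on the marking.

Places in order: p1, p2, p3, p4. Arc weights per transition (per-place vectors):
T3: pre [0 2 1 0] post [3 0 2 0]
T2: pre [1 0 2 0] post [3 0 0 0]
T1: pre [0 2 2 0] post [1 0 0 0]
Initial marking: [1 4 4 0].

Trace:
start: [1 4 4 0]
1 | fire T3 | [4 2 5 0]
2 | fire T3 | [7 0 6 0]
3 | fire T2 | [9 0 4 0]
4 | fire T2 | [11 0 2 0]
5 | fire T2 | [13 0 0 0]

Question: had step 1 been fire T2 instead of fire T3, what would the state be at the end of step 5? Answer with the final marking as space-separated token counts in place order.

(re-executing from step 1 with the substitution; state before step 1: [1 4 4 0])
1 | fire T2 | [3 4 2 0]
2 | fire T3 | [6 2 3 0]
3 | fire T2 | [8 2 1 0]
4 | fire T2 | [8 2 1 0]
5 | fire T2 | [8 2 1 0]

8 2 1 0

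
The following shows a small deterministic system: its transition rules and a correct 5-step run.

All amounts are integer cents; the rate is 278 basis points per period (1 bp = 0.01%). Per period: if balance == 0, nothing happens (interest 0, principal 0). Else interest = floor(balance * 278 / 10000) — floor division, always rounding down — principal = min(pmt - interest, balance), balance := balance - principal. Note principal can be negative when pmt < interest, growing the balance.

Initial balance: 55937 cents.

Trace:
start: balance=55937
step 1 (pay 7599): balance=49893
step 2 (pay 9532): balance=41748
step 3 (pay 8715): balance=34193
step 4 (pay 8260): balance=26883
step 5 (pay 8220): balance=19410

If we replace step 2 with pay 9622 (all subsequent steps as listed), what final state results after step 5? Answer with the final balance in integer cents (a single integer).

19313

(re-executing from step 2 with the substitution; state before step 2: balance=49893)
step 2 (pay 9622): balance=41658
step 3 (pay 8715): balance=34101
step 4 (pay 8260): balance=26789
step 5 (pay 8220): balance=19313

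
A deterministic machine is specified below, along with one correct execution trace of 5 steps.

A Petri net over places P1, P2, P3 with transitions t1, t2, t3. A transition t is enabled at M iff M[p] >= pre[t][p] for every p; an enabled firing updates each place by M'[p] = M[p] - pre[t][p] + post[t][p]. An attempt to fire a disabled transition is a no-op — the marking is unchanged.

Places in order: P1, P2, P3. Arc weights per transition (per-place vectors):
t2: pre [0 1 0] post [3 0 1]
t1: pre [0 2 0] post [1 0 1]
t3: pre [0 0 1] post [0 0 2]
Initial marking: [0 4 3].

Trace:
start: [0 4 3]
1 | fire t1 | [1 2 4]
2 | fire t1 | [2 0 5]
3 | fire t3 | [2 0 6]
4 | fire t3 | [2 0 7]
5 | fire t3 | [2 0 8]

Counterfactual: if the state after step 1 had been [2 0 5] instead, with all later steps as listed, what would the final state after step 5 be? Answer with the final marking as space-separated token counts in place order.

state after step 1 := [2 0 5]
2 | fire t1 | [2 0 5]
3 | fire t3 | [2 0 6]
4 | fire t3 | [2 0 7]
5 | fire t3 | [2 0 8]

2 0 8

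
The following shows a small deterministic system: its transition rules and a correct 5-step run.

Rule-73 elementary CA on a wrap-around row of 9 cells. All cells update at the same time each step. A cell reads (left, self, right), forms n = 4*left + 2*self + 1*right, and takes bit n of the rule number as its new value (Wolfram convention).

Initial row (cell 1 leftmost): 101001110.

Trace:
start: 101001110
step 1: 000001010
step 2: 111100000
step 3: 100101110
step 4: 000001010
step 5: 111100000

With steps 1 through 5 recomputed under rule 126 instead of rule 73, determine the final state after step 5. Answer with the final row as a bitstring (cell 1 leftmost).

(re-executing steps 1..5 under rule 126; state before step 1: 101001110)
step 1: 111111011
step 2: 000001110
step 3: 000011011
step 4: 100111111
step 5: 111100000

111100000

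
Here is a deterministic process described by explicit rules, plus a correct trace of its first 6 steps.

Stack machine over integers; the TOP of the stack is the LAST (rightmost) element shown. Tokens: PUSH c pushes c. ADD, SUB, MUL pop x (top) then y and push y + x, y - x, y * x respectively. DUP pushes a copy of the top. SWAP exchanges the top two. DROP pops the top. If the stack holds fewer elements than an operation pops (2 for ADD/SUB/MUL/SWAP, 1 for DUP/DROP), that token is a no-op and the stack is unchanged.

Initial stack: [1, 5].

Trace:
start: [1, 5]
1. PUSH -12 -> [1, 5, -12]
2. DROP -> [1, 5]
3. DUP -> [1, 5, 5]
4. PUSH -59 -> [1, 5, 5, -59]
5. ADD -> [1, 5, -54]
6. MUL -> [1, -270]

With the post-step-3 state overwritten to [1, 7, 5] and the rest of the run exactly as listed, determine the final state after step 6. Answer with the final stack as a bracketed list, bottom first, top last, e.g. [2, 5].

[1, -378]

state after step 3 := [1, 7, 5]
4. PUSH -59 -> [1, 7, 5, -59]
5. ADD -> [1, 7, -54]
6. MUL -> [1, -378]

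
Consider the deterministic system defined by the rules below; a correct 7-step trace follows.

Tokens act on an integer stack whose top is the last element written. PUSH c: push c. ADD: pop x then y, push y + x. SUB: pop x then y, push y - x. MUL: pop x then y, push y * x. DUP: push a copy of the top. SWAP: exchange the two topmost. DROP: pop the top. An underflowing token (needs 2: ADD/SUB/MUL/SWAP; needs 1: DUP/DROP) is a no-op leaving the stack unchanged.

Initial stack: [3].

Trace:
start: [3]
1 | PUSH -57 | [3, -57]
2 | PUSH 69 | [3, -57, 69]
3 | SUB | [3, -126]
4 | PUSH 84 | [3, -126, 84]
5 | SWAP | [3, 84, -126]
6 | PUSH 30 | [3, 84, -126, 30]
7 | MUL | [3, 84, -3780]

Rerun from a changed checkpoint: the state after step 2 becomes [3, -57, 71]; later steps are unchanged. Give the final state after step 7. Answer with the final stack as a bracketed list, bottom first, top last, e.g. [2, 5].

[3, 84, -3840]

state after step 2 := [3, -57, 71]
3 | SUB | [3, -128]
4 | PUSH 84 | [3, -128, 84]
5 | SWAP | [3, 84, -128]
6 | PUSH 30 | [3, 84, -128, 30]
7 | MUL | [3, 84, -3840]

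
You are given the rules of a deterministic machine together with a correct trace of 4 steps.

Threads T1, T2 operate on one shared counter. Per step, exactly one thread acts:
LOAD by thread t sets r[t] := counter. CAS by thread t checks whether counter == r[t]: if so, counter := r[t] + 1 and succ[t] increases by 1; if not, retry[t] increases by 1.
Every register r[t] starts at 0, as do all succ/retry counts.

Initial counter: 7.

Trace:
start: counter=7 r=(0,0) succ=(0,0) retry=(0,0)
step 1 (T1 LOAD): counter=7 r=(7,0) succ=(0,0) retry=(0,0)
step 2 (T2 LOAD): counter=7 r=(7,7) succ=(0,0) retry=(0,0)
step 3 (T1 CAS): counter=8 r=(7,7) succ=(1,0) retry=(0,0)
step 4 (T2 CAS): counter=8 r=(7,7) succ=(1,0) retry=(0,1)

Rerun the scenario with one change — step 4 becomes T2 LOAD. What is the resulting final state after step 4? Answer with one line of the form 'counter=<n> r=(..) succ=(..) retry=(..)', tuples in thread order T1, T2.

(re-executing from step 4 with the substitution; state before step 4: counter=8 r=(7,7) succ=(1,0) retry=(0,0))
step 4 (T2 LOAD): counter=8 r=(7,8) succ=(1,0) retry=(0,0)

counter=8 r=(7,8) succ=(1,0) retry=(0,0)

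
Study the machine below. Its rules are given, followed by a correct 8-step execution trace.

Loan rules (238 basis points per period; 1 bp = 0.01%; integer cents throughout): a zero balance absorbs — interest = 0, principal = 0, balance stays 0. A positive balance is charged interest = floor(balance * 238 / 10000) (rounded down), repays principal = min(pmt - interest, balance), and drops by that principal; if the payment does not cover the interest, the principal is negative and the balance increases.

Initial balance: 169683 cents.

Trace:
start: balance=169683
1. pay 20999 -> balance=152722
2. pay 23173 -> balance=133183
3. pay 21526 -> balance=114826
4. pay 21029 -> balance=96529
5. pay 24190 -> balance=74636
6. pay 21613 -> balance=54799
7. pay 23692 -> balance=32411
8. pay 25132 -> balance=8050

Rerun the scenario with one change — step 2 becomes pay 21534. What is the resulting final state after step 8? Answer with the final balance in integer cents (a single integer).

(re-executing from step 2 with the substitution; state before step 2: balance=152722)
2. pay 21534 -> balance=134822
3. pay 21526 -> balance=116504
4. pay 21029 -> balance=98247
5. pay 24190 -> balance=76395
6. pay 21613 -> balance=56600
7. pay 23692 -> balance=34255
8. pay 25132 -> balance=9938

9938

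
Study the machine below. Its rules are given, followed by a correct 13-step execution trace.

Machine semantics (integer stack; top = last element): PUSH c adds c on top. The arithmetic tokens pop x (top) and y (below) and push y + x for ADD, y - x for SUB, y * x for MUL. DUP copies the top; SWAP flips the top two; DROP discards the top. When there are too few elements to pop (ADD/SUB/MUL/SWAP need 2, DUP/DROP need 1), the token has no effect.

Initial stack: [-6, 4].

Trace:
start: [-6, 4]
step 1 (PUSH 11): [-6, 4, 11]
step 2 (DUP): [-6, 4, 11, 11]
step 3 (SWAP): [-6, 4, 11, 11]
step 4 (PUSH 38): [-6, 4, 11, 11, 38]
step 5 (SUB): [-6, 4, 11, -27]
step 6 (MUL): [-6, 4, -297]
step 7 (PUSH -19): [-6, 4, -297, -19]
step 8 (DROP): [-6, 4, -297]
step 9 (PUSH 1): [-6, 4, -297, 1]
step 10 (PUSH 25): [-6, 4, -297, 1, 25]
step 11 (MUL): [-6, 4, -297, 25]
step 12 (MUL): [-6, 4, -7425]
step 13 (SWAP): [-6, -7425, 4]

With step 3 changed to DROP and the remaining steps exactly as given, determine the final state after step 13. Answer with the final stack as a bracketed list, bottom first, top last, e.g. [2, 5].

[-2700, -6]

(re-executing from step 3 with the substitution; state before step 3: [-6, 4, 11, 11])
step 3 (DROP): [-6, 4, 11]
step 4 (PUSH 38): [-6, 4, 11, 38]
step 5 (SUB): [-6, 4, -27]
step 6 (MUL): [-6, -108]
step 7 (PUSH -19): [-6, -108, -19]
step 8 (DROP): [-6, -108]
step 9 (PUSH 1): [-6, -108, 1]
step 10 (PUSH 25): [-6, -108, 1, 25]
step 11 (MUL): [-6, -108, 25]
step 12 (MUL): [-6, -2700]
step 13 (SWAP): [-2700, -6]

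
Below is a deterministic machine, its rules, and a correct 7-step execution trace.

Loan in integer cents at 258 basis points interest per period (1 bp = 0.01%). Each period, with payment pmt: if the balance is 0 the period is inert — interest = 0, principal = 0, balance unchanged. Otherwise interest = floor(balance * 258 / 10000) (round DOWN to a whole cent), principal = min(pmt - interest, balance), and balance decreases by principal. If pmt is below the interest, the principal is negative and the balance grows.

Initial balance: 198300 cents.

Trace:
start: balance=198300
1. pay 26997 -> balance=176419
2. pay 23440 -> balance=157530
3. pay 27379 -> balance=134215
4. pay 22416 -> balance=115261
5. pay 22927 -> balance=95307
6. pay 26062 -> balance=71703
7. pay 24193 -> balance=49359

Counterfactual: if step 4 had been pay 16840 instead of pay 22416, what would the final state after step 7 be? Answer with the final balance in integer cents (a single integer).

55379

(re-executing from step 4 with the substitution; state before step 4: balance=134215)
4. pay 16840 -> balance=120837
5. pay 22927 -> balance=101027
6. pay 26062 -> balance=77571
7. pay 24193 -> balance=55379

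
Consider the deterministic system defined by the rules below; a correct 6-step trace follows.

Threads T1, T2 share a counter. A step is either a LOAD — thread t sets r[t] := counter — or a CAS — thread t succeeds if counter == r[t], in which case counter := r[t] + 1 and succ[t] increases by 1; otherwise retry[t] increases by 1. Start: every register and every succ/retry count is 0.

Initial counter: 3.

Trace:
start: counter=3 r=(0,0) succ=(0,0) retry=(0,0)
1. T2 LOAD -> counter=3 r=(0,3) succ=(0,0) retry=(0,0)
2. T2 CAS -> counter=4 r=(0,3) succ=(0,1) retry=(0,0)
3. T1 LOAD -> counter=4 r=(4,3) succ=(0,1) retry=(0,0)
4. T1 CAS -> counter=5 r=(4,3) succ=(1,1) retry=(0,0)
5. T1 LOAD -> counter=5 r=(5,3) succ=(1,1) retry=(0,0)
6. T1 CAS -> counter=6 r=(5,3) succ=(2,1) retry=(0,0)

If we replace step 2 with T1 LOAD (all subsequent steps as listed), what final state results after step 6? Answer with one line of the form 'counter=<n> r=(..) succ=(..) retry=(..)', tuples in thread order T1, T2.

counter=5 r=(4,3) succ=(2,0) retry=(0,0)

(re-executing from step 2 with the substitution; state before step 2: counter=3 r=(0,3) succ=(0,0) retry=(0,0))
2. T1 LOAD -> counter=3 r=(3,3) succ=(0,0) retry=(0,0)
3. T1 LOAD -> counter=3 r=(3,3) succ=(0,0) retry=(0,0)
4. T1 CAS -> counter=4 r=(3,3) succ=(1,0) retry=(0,0)
5. T1 LOAD -> counter=4 r=(4,3) succ=(1,0) retry=(0,0)
6. T1 CAS -> counter=5 r=(4,3) succ=(2,0) retry=(0,0)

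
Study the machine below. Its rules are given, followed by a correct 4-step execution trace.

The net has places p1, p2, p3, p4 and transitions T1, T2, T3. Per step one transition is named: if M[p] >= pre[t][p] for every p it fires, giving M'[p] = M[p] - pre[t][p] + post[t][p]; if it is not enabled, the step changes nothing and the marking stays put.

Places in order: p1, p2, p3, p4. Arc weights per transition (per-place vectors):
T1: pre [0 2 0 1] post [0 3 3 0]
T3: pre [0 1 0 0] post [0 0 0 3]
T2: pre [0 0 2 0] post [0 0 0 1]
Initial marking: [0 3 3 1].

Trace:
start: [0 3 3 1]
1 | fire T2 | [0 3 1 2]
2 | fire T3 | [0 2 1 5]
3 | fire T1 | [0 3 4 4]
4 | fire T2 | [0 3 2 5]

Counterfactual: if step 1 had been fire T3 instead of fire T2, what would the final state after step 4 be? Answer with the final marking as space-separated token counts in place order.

(re-executing from step 1 with the substitution; state before step 1: [0 3 3 1])
1 | fire T3 | [0 2 3 4]
2 | fire T3 | [0 1 3 7]
3 | fire T1 | [0 1 3 7]
4 | fire T2 | [0 1 1 8]

0 1 1 8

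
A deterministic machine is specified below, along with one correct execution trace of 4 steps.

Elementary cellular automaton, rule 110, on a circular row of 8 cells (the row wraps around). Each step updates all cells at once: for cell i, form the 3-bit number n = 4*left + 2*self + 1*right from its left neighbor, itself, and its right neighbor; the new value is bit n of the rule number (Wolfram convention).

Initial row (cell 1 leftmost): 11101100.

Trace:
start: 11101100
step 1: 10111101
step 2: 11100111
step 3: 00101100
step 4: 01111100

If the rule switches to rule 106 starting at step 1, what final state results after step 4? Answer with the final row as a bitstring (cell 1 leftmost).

01011100

(re-executing steps 1..4 under rule 106; state before step 1: 11101100)
step 1: 10111101
step 2: 11100111
step 3: 00101100
step 4: 01011100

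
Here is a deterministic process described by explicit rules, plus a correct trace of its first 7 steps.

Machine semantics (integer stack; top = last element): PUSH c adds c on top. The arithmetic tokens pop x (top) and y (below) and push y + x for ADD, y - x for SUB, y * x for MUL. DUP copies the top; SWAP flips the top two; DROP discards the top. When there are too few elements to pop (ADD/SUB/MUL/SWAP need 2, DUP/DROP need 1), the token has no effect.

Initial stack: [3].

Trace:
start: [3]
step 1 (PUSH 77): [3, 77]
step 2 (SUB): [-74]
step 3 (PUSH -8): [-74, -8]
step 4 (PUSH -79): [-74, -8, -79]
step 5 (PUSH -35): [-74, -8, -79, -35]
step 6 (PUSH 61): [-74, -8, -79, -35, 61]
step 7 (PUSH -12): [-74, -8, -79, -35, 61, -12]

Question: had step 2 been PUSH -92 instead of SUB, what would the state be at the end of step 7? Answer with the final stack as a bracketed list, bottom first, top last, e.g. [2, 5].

(re-executing from step 2 with the substitution; state before step 2: [3, 77])
step 2 (PUSH -92): [3, 77, -92]
step 3 (PUSH -8): [3, 77, -92, -8]
step 4 (PUSH -79): [3, 77, -92, -8, -79]
step 5 (PUSH -35): [3, 77, -92, -8, -79, -35]
step 6 (PUSH 61): [3, 77, -92, -8, -79, -35, 61]
step 7 (PUSH -12): [3, 77, -92, -8, -79, -35, 61, -12]

[3, 77, -92, -8, -79, -35, 61, -12]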